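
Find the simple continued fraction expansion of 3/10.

[0; 3, 3]

Run the Euclidean algorithm on 3 and 10; the successive quotients are the partial quotients a_0, a_1, ... (each step inverts the fractional part left over by the previous one):
  3 = 0*10 + 3, so a_0 = 0.
  10 = 3*3 + 1, so a_1 = 3.
  3 = 3*1 + 0, so a_2 = 3.
The remainder reaches 0 after 3 divisions, so the expansion has 3 partial quotients, read off in order.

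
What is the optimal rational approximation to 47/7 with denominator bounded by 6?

Expand x = 47/7 as a continued fraction with the Euclidean algorithm:
  47 = 6*7 + 5, so a_0 = 6.
  7 = 1*5 + 2, so a_1 = 1.
  5 = 2*2 + 1, so a_2 = 2.
  2 = 2*1 + 0, so a_3 = 2.
so x = [6; 1, 2, 2].
Convergents (p_i = a_i*p_{i-1} + p_{i-2}, q_i = a_i*q_{i-1} + q_{i-2} with p_{-2}=0, p_{-1}=1, q_{-2}=1, q_{-1}=0), until the denominator exceeds 6:
  i=0: a_0=6, p_0 = 6*1 + 0 = 6, q_0 = 6*0 + 1 = 1.
  i=1: a_1=1, p_1 = 1*6 + 1 = 7, q_1 = 1*1 + 0 = 1.
  i=2: a_2=2, p_2 = 2*7 + 6 = 20, q_2 = 2*1 + 1 = 3.
  i=3: a_3=2, p_3 = 2*20 + 7 = 47, q_3 = 2*3 + 1 = 7.
q_3 = 7 > 6, so the last convergent with denominator <= 6 is p_2/q_2 = 20/3.
The closest fraction with denominator <= 6 is either p_2/q_2 or the intermediate fraction (k*p_2 + p_1)/(k*q_2 + q_1) with the largest k >= 1 whose denominator stays <= 6; these approach x as k grows, and every other convergent or intermediate fraction in range is farther away.
Largest k: floor((6 - q_1)/q_2) = floor((6 - 1)/3) = 1.
That gives (1*20 + 7)/(1*3 + 1) = 27/4.
Compare the errors: |x - 20/3| = |47*3 - 20*7|/(7*3) = 1/21, and |x - 27/4| = |47*4 - 27*7|/(7*4) = 1/28.
Cross-multiplying, 1*21 = 21 < 28 = 1*28, so 1/28 is smaller: the intermediate fraction 27/4 is closer to x than 20/3.

27/4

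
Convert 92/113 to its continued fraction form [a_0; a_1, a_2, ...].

[0; 1, 4, 2, 1, 1, 1, 2]

Run the Euclidean algorithm on 92 and 113; the successive quotients are the partial quotients a_0, a_1, ... (each step inverts the fractional part left over by the previous one):
  92 = 0*113 + 92, so a_0 = 0.
  113 = 1*92 + 21, so a_1 = 1.
  92 = 4*21 + 8, so a_2 = 4.
  21 = 2*8 + 5, so a_3 = 2.
  8 = 1*5 + 3, so a_4 = 1.
  5 = 1*3 + 2, so a_5 = 1.
  3 = 1*2 + 1, so a_6 = 1.
  2 = 2*1 + 0, so a_7 = 2.
The remainder reaches 0 after 8 divisions, so the expansion has 8 partial quotients, read off in order.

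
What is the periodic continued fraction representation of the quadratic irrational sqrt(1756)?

[41; (1, 9, 2, 20, 2, 9, 1, 82)]

Write x_i = (sqrt(1756) + m_i)/d_i with (m_0, d_0) = (0, 1). a_0 = floor(sqrt(1756)) = 41, since 41^2 = 1681 <= 1756 < 1764 = 42^2.
Iterate m_{i+1} = d_i*a_i - m_i, d_{i+1} = (1756 - m_{i+1}^2)/d_i, a_{i+1} = floor((a_0 + m_{i+1})/d_{i+1}):
  m_1 = 1*41 - 0 = 41, d_1 = (1756 - 41^2)/1 = 75/1 = 75, a_1 = floor((41 + 41)/75) = 1.
  m_2 = 75*1 - 41 = 34, d_2 = (1756 - 34^2)/75 = 600/75 = 8, a_2 = floor((41 + 34)/8) = 9.
  m_3 = 8*9 - 34 = 38, d_3 = (1756 - 38^2)/8 = 312/8 = 39, a_3 = floor((41 + 38)/39) = 2.
  m_4 = 39*2 - 38 = 40, d_4 = (1756 - 40^2)/39 = 156/39 = 4, a_4 = floor((41 + 40)/4) = 20.
  m_5 = 4*20 - 40 = 40, d_5 = (1756 - 40^2)/4 = 156/4 = 39, a_5 = floor((41 + 40)/39) = 2.
  m_6 = 39*2 - 40 = 38, d_6 = (1756 - 38^2)/39 = 312/39 = 8, a_6 = floor((41 + 38)/8) = 9.
  m_7 = 8*9 - 38 = 34, d_7 = (1756 - 34^2)/8 = 600/8 = 75, a_7 = floor((41 + 34)/75) = 1.
  m_8 = 75*1 - 34 = 41, d_8 = (1756 - 41^2)/75 = 75/75 = 1, a_8 = floor((41 + 41)/1) = 82.
  m_9 = 1*82 - 41 = 41, d_9 = (1756 - 41^2)/1 = 75/1 = 75: (m_9, d_9) = (m_1, d_1) = (41, 75), so from here the quotients repeat a_1, ..., a_8; the period length is 8.
Hence the expansion of sqrt(1756) is a_0 = 41 followed by the repeating block 1, 9, 2, 20, 2, 9, 1, 82 (period 8).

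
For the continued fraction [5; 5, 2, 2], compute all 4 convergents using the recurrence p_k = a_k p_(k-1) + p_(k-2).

5/1, 26/5, 57/11, 140/27

Using the convergent recurrence p_i = a_i*p_{i-1} + p_{i-2}, q_i = a_i*q_{i-1} + q_{i-2} with p_{-2}=0, p_{-1}=1, q_{-2}=1, q_{-1}=0:
  i=0: a_0=5, p_0 = 5*1 + 0 = 5, q_0 = 5*0 + 1 = 1.
  i=1: a_1=5, p_1 = 5*5 + 1 = 26, q_1 = 5*1 + 0 = 5.
  i=2: a_2=2, p_2 = 2*26 + 5 = 57, q_2 = 2*5 + 1 = 11.
  i=3: a_3=2, p_3 = 2*57 + 26 = 140, q_3 = 2*11 + 5 = 27.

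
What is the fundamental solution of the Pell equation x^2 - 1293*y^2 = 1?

(x, y) = (863, 24)

First expand sqrt(1293) as a continued fraction. With x_i = (sqrt(1293) + m_i)/d_i and (m_0, d_0) = (0, 1): a_0 = floor(sqrt(1293)) = 35, since 35^2 = 1225 <= 1293 < 1296 = 36^2.
Iterate m_{i+1} = d_i*a_i - m_i, d_{i+1} = (1293 - m_{i+1}^2)/d_i, a_{i+1} = floor((a_0 + m_{i+1})/d_{i+1}):
  m_1 = 1*35 - 0 = 35, d_1 = (1293 - 35^2)/1 = 68/1 = 68, a_1 = floor((35 + 35)/68) = 1.
  m_2 = 68*1 - 35 = 33, d_2 = (1293 - 33^2)/68 = 204/68 = 3, a_2 = floor((35 + 33)/3) = 22.
  m_3 = 3*22 - 33 = 33, d_3 = (1293 - 33^2)/3 = 204/3 = 68, a_3 = floor((35 + 33)/68) = 1.
  m_4 = 68*1 - 33 = 35, d_4 = (1293 - 35^2)/68 = 68/68 = 1, a_4 = floor((35 + 35)/1) = 70.
  m_5 = 1*70 - 35 = 35, d_5 = (1293 - 35^2)/1 = 68/1 = 68: (m_5, d_5) = (m_1, d_1) = (35, 68), so from here the quotients repeat a_1, ..., a_4; the period length is 4.
So sqrt(1293) = [35; (1, 22, 1, 70)] with period length k = 4.
k is even, so the fundamental solution of x^2 - 1293y^2 = 1 is (p_{k-1}, q_{k-1}) = (p_3, q_3); compute convergents through index 3.
Convergents (p_i = a_i*p_{i-1} + p_{i-2}, q_i = a_i*q_{i-1} + q_{i-2} with p_{-2}=0, p_{-1}=1, q_{-2}=1, q_{-1}=0):
  i=0: a_0=35, p_0 = 35*1 + 0 = 35, q_0 = 35*0 + 1 = 1.
  i=1: a_1=1, p_1 = 1*35 + 1 = 36, q_1 = 1*1 + 0 = 1.
  i=2: a_2=22, p_2 = 22*36 + 35 = 827, q_2 = 22*1 + 1 = 23.
  i=3: a_3=1, p_3 = 1*827 + 36 = 863, q_3 = 1*23 + 1 = 24.
Check: 863^2 - 1293*24^2 = 744769 - 744768 = 1, so (x, y) = (863, 24) solves the equation, and by the theorem it is the least positive solution.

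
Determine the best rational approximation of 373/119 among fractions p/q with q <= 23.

Expand x = 373/119 as a continued fraction with the Euclidean algorithm:
  373 = 3*119 + 16, so a_0 = 3.
  119 = 7*16 + 7, so a_1 = 7.
  16 = 2*7 + 2, so a_2 = 2.
  7 = 3*2 + 1, so a_3 = 3.
  2 = 2*1 + 0, so a_4 = 2.
so x = [3; 7, 2, 3, 2].
Convergents (p_i = a_i*p_{i-1} + p_{i-2}, q_i = a_i*q_{i-1} + q_{i-2} with p_{-2}=0, p_{-1}=1, q_{-2}=1, q_{-1}=0), until the denominator exceeds 23:
  i=0: a_0=3, p_0 = 3*1 + 0 = 3, q_0 = 3*0 + 1 = 1.
  i=1: a_1=7, p_1 = 7*3 + 1 = 22, q_1 = 7*1 + 0 = 7.
  i=2: a_2=2, p_2 = 2*22 + 3 = 47, q_2 = 2*7 + 1 = 15.
  i=3: a_3=3, p_3 = 3*47 + 22 = 163, q_3 = 3*15 + 7 = 52.
q_3 = 52 > 23, so the last convergent with denominator <= 23 is p_2/q_2 = 47/15.
The closest fraction with denominator <= 23 is either p_2/q_2 or the intermediate fraction (k*p_2 + p_1)/(k*q_2 + q_1) with the largest k >= 1 whose denominator stays <= 23; these approach x as k grows, and every other convergent or intermediate fraction in range is farther away.
Largest k: floor((23 - q_1)/q_2) = floor((23 - 7)/15) = 1.
That gives (1*47 + 22)/(1*15 + 7) = 69/22.
Compare the errors: |x - 47/15| = |373*15 - 47*119|/(119*15) = 2/1785, and |x - 69/22| = |373*22 - 69*119|/(119*22) = 5/2618.
Cross-multiplying, 2*2618 = 5236 < 8925 = 5*1785, so 2/1785 is smaller: the convergent 47/15 is closer to x than 69/22.

47/15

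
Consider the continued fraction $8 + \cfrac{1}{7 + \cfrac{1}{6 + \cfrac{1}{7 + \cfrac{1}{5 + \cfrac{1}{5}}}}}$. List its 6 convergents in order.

8/1, 57/7, 350/43, 2507/308, 12885/1583, 66932/8223

Using the convergent recurrence p_i = a_i*p_{i-1} + p_{i-2}, q_i = a_i*q_{i-1} + q_{i-2} with p_{-2}=0, p_{-1}=1, q_{-2}=1, q_{-1}=0:
  i=0: a_0=8, p_0 = 8*1 + 0 = 8, q_0 = 8*0 + 1 = 1.
  i=1: a_1=7, p_1 = 7*8 + 1 = 57, q_1 = 7*1 + 0 = 7.
  i=2: a_2=6, p_2 = 6*57 + 8 = 350, q_2 = 6*7 + 1 = 43.
  i=3: a_3=7, p_3 = 7*350 + 57 = 2507, q_3 = 7*43 + 7 = 308.
  i=4: a_4=5, p_4 = 5*2507 + 350 = 12885, q_4 = 5*308 + 43 = 1583.
  i=5: a_5=5, p_5 = 5*12885 + 2507 = 66932, q_5 = 5*1583 + 308 = 8223.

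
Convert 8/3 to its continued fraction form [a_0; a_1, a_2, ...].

[2; 1, 2]

Run the Euclidean algorithm on 8 and 3; the successive quotients are the partial quotients a_0, a_1, ... (each step inverts the fractional part left over by the previous one):
  8 = 2*3 + 2, so a_0 = 2.
  3 = 1*2 + 1, so a_1 = 1.
  2 = 2*1 + 0, so a_2 = 2.
The remainder reaches 0 after 3 divisions, so the expansion has 3 partial quotients, read off in order.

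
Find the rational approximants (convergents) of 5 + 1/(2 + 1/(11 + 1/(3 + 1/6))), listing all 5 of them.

5/1, 11/2, 126/23, 389/71, 2460/449

Using the convergent recurrence p_i = a_i*p_{i-1} + p_{i-2}, q_i = a_i*q_{i-1} + q_{i-2} with p_{-2}=0, p_{-1}=1, q_{-2}=1, q_{-1}=0:
  i=0: a_0=5, p_0 = 5*1 + 0 = 5, q_0 = 5*0 + 1 = 1.
  i=1: a_1=2, p_1 = 2*5 + 1 = 11, q_1 = 2*1 + 0 = 2.
  i=2: a_2=11, p_2 = 11*11 + 5 = 126, q_2 = 11*2 + 1 = 23.
  i=3: a_3=3, p_3 = 3*126 + 11 = 389, q_3 = 3*23 + 2 = 71.
  i=4: a_4=6, p_4 = 6*389 + 126 = 2460, q_4 = 6*71 + 23 = 449.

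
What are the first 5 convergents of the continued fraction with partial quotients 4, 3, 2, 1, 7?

4/1, 13/3, 30/7, 43/10, 331/77

Using the convergent recurrence p_i = a_i*p_{i-1} + p_{i-2}, q_i = a_i*q_{i-1} + q_{i-2} with p_{-2}=0, p_{-1}=1, q_{-2}=1, q_{-1}=0:
  i=0: a_0=4, p_0 = 4*1 + 0 = 4, q_0 = 4*0 + 1 = 1.
  i=1: a_1=3, p_1 = 3*4 + 1 = 13, q_1 = 3*1 + 0 = 3.
  i=2: a_2=2, p_2 = 2*13 + 4 = 30, q_2 = 2*3 + 1 = 7.
  i=3: a_3=1, p_3 = 1*30 + 13 = 43, q_3 = 1*7 + 3 = 10.
  i=4: a_4=7, p_4 = 7*43 + 30 = 331, q_4 = 7*10 + 7 = 77.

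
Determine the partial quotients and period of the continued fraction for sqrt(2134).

Write x_i = (sqrt(2134) + m_i)/d_i with (m_0, d_0) = (0, 1). a_0 = floor(sqrt(2134)) = 46, since 46^2 = 2116 <= 2134 < 2209 = 47^2.
Iterate m_{i+1} = d_i*a_i - m_i, d_{i+1} = (2134 - m_{i+1}^2)/d_i, a_{i+1} = floor((a_0 + m_{i+1})/d_{i+1}):
  m_1 = 1*46 - 0 = 46, d_1 = (2134 - 46^2)/1 = 18/1 = 18, a_1 = floor((46 + 46)/18) = 5.
  m_2 = 18*5 - 46 = 44, d_2 = (2134 - 44^2)/18 = 198/18 = 11, a_2 = floor((46 + 44)/11) = 8.
  m_3 = 11*8 - 44 = 44, d_3 = (2134 - 44^2)/11 = 198/11 = 18, a_3 = floor((46 + 44)/18) = 5.
  m_4 = 18*5 - 44 = 46, d_4 = (2134 - 46^2)/18 = 18/18 = 1, a_4 = floor((46 + 46)/1) = 92.
  m_5 = 1*92 - 46 = 46, d_5 = (2134 - 46^2)/1 = 18/1 = 18: (m_5, d_5) = (m_1, d_1) = (46, 18), so from here the quotients repeat a_1, ..., a_4; the period length is 4.
Hence the expansion of sqrt(2134) is a_0 = 46 followed by the repeating block 5, 8, 5, 92 (period 4).

[46; (5, 8, 5, 92)]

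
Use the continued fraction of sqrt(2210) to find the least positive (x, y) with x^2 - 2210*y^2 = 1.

(x, y) = (4419, 94)

First expand sqrt(2210) as a continued fraction. With x_i = (sqrt(2210) + m_i)/d_i and (m_0, d_0) = (0, 1): a_0 = floor(sqrt(2210)) = 47, since 47^2 = 2209 <= 2210 < 2304 = 48^2.
Iterate m_{i+1} = d_i*a_i - m_i, d_{i+1} = (2210 - m_{i+1}^2)/d_i, a_{i+1} = floor((a_0 + m_{i+1})/d_{i+1}):
  m_1 = 1*47 - 0 = 47, d_1 = (2210 - 47^2)/1 = 1/1 = 1, a_1 = floor((47 + 47)/1) = 94.
  m_2 = 1*94 - 47 = 47, d_2 = (2210 - 47^2)/1 = 1/1 = 1: (m_2, d_2) = (m_1, d_1) = (47, 1), so from here the quotient a_1 repeats; the period length is 1.
So sqrt(2210) = [47; (94)] with period length k = 1.
k is odd, so (p_{k-1}, q_{k-1}) only solves x^2 - 2210y^2 = -1 and the fundamental solution of x^2 - 2210y^2 = 1 is (p_{2k-1}, q_{2k-1}) = (p_1, q_1); compute convergents through index 1, running through the period twice.
Convergents (p_i = a_i*p_{i-1} + p_{i-2}, q_i = a_i*q_{i-1} + q_{i-2} with p_{-2}=0, p_{-1}=1, q_{-2}=1, q_{-1}=0):
  i=0: a_0=47, p_0 = 47*1 + 0 = 47, q_0 = 47*0 + 1 = 1.
  i=1: a_1=94, p_1 = 94*47 + 1 = 4419, q_1 = 94*1 + 0 = 94.
Indeed p_0^2 - 2210*q_0^2 = 2209 - 2210 = -1, not +1.
Check: 4419^2 - 2210*94^2 = 19527561 - 19527560 = 1, so (x, y) = (4419, 94) solves the equation, and by the theorem it is the least positive solution.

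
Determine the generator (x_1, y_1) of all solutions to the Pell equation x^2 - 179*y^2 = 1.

First expand sqrt(179) as a continued fraction. With x_i = (sqrt(179) + m_i)/d_i and (m_0, d_0) = (0, 1): a_0 = floor(sqrt(179)) = 13, since 13^2 = 169 <= 179 < 196 = 14^2.
Iterate m_{i+1} = d_i*a_i - m_i, d_{i+1} = (179 - m_{i+1}^2)/d_i, a_{i+1} = floor((a_0 + m_{i+1})/d_{i+1}):
  m_1 = 1*13 - 0 = 13, d_1 = (179 - 13^2)/1 = 10/1 = 10, a_1 = floor((13 + 13)/10) = 2.
  m_2 = 10*2 - 13 = 7, d_2 = (179 - 7^2)/10 = 130/10 = 13, a_2 = floor((13 + 7)/13) = 1.
  m_3 = 13*1 - 7 = 6, d_3 = (179 - 6^2)/13 = 143/13 = 11, a_3 = floor((13 + 6)/11) = 1.
  m_4 = 11*1 - 6 = 5, d_4 = (179 - 5^2)/11 = 154/11 = 14, a_4 = floor((13 + 5)/14) = 1.
  m_5 = 14*1 - 5 = 9, d_5 = (179 - 9^2)/14 = 98/14 = 7, a_5 = floor((13 + 9)/7) = 3.
  m_6 = 7*3 - 9 = 12, d_6 = (179 - 12^2)/7 = 35/7 = 5, a_6 = floor((13 + 12)/5) = 5.
  m_7 = 5*5 - 12 = 13, d_7 = (179 - 13^2)/5 = 10/5 = 2, a_7 = floor((13 + 13)/2) = 13.
  m_8 = 2*13 - 13 = 13, d_8 = (179 - 13^2)/2 = 10/2 = 5, a_8 = floor((13 + 13)/5) = 5.
  m_9 = 5*5 - 13 = 12, d_9 = (179 - 12^2)/5 = 35/5 = 7, a_9 = floor((13 + 12)/7) = 3.
  m_10 = 7*3 - 12 = 9, d_10 = (179 - 9^2)/7 = 98/7 = 14, a_10 = floor((13 + 9)/14) = 1.
  m_11 = 14*1 - 9 = 5, d_11 = (179 - 5^2)/14 = 154/14 = 11, a_11 = floor((13 + 5)/11) = 1.
  m_12 = 11*1 - 5 = 6, d_12 = (179 - 6^2)/11 = 143/11 = 13, a_12 = floor((13 + 6)/13) = 1.
  m_13 = 13*1 - 6 = 7, d_13 = (179 - 7^2)/13 = 130/13 = 10, a_13 = floor((13 + 7)/10) = 2.
  m_14 = 10*2 - 7 = 13, d_14 = (179 - 13^2)/10 = 10/10 = 1, a_14 = floor((13 + 13)/1) = 26.
  m_15 = 1*26 - 13 = 13, d_15 = (179 - 13^2)/1 = 10/1 = 10: (m_15, d_15) = (m_1, d_1) = (13, 10), so from here the quotients repeat a_1, ..., a_14; the period length is 14.
So sqrt(179) = [13; (2, 1, 1, 1, 3, 5, 13, 5, 3, 1, 1, 1, 2, 26)] with period length k = 14.
k is even, so the fundamental solution of x^2 - 179y^2 = 1 is (p_{k-1}, q_{k-1}) = (p_13, q_13); compute convergents through index 13.
Convergents (p_i = a_i*p_{i-1} + p_{i-2}, q_i = a_i*q_{i-1} + q_{i-2} with p_{-2}=0, p_{-1}=1, q_{-2}=1, q_{-1}=0):
  i=0: a_0=13, p_0 = 13*1 + 0 = 13, q_0 = 13*0 + 1 = 1.
  i=1: a_1=2, p_1 = 2*13 + 1 = 27, q_1 = 2*1 + 0 = 2.
  i=2: a_2=1, p_2 = 1*27 + 13 = 40, q_2 = 1*2 + 1 = 3.
  i=3: a_3=1, p_3 = 1*40 + 27 = 67, q_3 = 1*3 + 2 = 5.
  i=4: a_4=1, p_4 = 1*67 + 40 = 107, q_4 = 1*5 + 3 = 8.
  i=5: a_5=3, p_5 = 3*107 + 67 = 388, q_5 = 3*8 + 5 = 29.
  i=6: a_6=5, p_6 = 5*388 + 107 = 2047, q_6 = 5*29 + 8 = 153.
  i=7: a_7=13, p_7 = 13*2047 + 388 = 26999, q_7 = 13*153 + 29 = 2018.
  i=8: a_8=5, p_8 = 5*26999 + 2047 = 137042, q_8 = 5*2018 + 153 = 10243.
  i=9: a_9=3, p_9 = 3*137042 + 26999 = 438125, q_9 = 3*10243 + 2018 = 32747.
  i=10: a_10=1, p_10 = 1*438125 + 137042 = 575167, q_10 = 1*32747 + 10243 = 42990.
  i=11: a_11=1, p_11 = 1*575167 + 438125 = 1013292, q_11 = 1*42990 + 32747 = 75737.
  i=12: a_12=1, p_12 = 1*1013292 + 575167 = 1588459, q_12 = 1*75737 + 42990 = 118727.
  i=13: a_13=2, p_13 = 2*1588459 + 1013292 = 4190210, q_13 = 2*118727 + 75737 = 313191.
Check: 4190210^2 - 179*313191^2 = 17557859844100 - 17557859844099 = 1, so (x, y) = (4190210, 313191) solves the equation, and by the theorem it is the least positive solution.

(x, y) = (4190210, 313191)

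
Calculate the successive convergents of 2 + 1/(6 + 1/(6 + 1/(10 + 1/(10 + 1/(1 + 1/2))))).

Using the convergent recurrence p_i = a_i*p_{i-1} + p_{i-2}, q_i = a_i*q_{i-1} + q_{i-2} with p_{-2}=0, p_{-1}=1, q_{-2}=1, q_{-1}=0:
  i=0: a_0=2, p_0 = 2*1 + 0 = 2, q_0 = 2*0 + 1 = 1.
  i=1: a_1=6, p_1 = 6*2 + 1 = 13, q_1 = 6*1 + 0 = 6.
  i=2: a_2=6, p_2 = 6*13 + 2 = 80, q_2 = 6*6 + 1 = 37.
  i=3: a_3=10, p_3 = 10*80 + 13 = 813, q_3 = 10*37 + 6 = 376.
  i=4: a_4=10, p_4 = 10*813 + 80 = 8210, q_4 = 10*376 + 37 = 3797.
  i=5: a_5=1, p_5 = 1*8210 + 813 = 9023, q_5 = 1*3797 + 376 = 4173.
  i=6: a_6=2, p_6 = 2*9023 + 8210 = 26256, q_6 = 2*4173 + 3797 = 12143.

2/1, 13/6, 80/37, 813/376, 8210/3797, 9023/4173, 26256/12143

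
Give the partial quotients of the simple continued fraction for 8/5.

[1; 1, 1, 2]

Run the Euclidean algorithm on 8 and 5; the successive quotients are the partial quotients a_0, a_1, ... (each step inverts the fractional part left over by the previous one):
  8 = 1*5 + 3, so a_0 = 1.
  5 = 1*3 + 2, so a_1 = 1.
  3 = 1*2 + 1, so a_2 = 1.
  2 = 2*1 + 0, so a_3 = 2.
The remainder reaches 0 after 4 divisions, so the expansion has 4 partial quotients, read off in order.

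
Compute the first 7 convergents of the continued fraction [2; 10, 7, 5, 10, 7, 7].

Using the convergent recurrence p_i = a_i*p_{i-1} + p_{i-2}, q_i = a_i*q_{i-1} + q_{i-2} with p_{-2}=0, p_{-1}=1, q_{-2}=1, q_{-1}=0:
  i=0: a_0=2, p_0 = 2*1 + 0 = 2, q_0 = 2*0 + 1 = 1.
  i=1: a_1=10, p_1 = 10*2 + 1 = 21, q_1 = 10*1 + 0 = 10.
  i=2: a_2=7, p_2 = 7*21 + 2 = 149, q_2 = 7*10 + 1 = 71.
  i=3: a_3=5, p_3 = 5*149 + 21 = 766, q_3 = 5*71 + 10 = 365.
  i=4: a_4=10, p_4 = 10*766 + 149 = 7809, q_4 = 10*365 + 71 = 3721.
  i=5: a_5=7, p_5 = 7*7809 + 766 = 55429, q_5 = 7*3721 + 365 = 26412.
  i=6: a_6=7, p_6 = 7*55429 + 7809 = 395812, q_6 = 7*26412 + 3721 = 188605.

2/1, 21/10, 149/71, 766/365, 7809/3721, 55429/26412, 395812/188605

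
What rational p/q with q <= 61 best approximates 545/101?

286/53

Expand x = 545/101 as a continued fraction with the Euclidean algorithm:
  545 = 5*101 + 40, so a_0 = 5.
  101 = 2*40 + 21, so a_1 = 2.
  40 = 1*21 + 19, so a_2 = 1.
  21 = 1*19 + 2, so a_3 = 1.
  19 = 9*2 + 1, so a_4 = 9.
  2 = 2*1 + 0, so a_5 = 2.
so x = [5; 2, 1, 1, 9, 2].
Convergents (p_i = a_i*p_{i-1} + p_{i-2}, q_i = a_i*q_{i-1} + q_{i-2} with p_{-2}=0, p_{-1}=1, q_{-2}=1, q_{-1}=0), until the denominator exceeds 61:
  i=0: a_0=5, p_0 = 5*1 + 0 = 5, q_0 = 5*0 + 1 = 1.
  i=1: a_1=2, p_1 = 2*5 + 1 = 11, q_1 = 2*1 + 0 = 2.
  i=2: a_2=1, p_2 = 1*11 + 5 = 16, q_2 = 1*2 + 1 = 3.
  i=3: a_3=1, p_3 = 1*16 + 11 = 27, q_3 = 1*3 + 2 = 5.
  i=4: a_4=9, p_4 = 9*27 + 16 = 259, q_4 = 9*5 + 3 = 48.
  i=5: a_5=2, p_5 = 2*259 + 27 = 545, q_5 = 2*48 + 5 = 101.
q_5 = 101 > 61, so the last convergent with denominator <= 61 is p_4/q_4 = 259/48.
The closest fraction with denominator <= 61 is either p_4/q_4 or the intermediate fraction (k*p_4 + p_3)/(k*q_4 + q_3) with the largest k >= 1 whose denominator stays <= 61; these approach x as k grows, and every other convergent or intermediate fraction in range is farther away.
Largest k: floor((61 - q_3)/q_4) = floor((61 - 5)/48) = 1.
That gives (1*259 + 27)/(1*48 + 5) = 286/53.
Compare the errors: |x - 259/48| = |545*48 - 259*101|/(101*48) = 1/4848, and |x - 286/53| = |545*53 - 286*101|/(101*53) = 1/5353.
Cross-multiplying, 1*4848 = 4848 < 5353 = 1*5353, so 1/5353 is smaller: the intermediate fraction 286/53 is closer to x than 259/48.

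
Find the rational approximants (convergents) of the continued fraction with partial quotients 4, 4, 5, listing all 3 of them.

Using the convergent recurrence p_i = a_i*p_{i-1} + p_{i-2}, q_i = a_i*q_{i-1} + q_{i-2} with p_{-2}=0, p_{-1}=1, q_{-2}=1, q_{-1}=0:
  i=0: a_0=4, p_0 = 4*1 + 0 = 4, q_0 = 4*0 + 1 = 1.
  i=1: a_1=4, p_1 = 4*4 + 1 = 17, q_1 = 4*1 + 0 = 4.
  i=2: a_2=5, p_2 = 5*17 + 4 = 89, q_2 = 5*4 + 1 = 21.

4/1, 17/4, 89/21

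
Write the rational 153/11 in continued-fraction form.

[13; 1, 10]

Run the Euclidean algorithm on 153 and 11; the successive quotients are the partial quotients a_0, a_1, ... (each step inverts the fractional part left over by the previous one):
  153 = 13*11 + 10, so a_0 = 13.
  11 = 1*10 + 1, so a_1 = 1.
  10 = 10*1 + 0, so a_2 = 10.
The remainder reaches 0 after 3 divisions, so the expansion has 3 partial quotients, read off in order.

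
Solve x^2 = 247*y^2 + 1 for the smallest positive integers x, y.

(x, y) = (85292, 5427)

First expand sqrt(247) as a continued fraction. With x_i = (sqrt(247) + m_i)/d_i and (m_0, d_0) = (0, 1): a_0 = floor(sqrt(247)) = 15, since 15^2 = 225 <= 247 < 256 = 16^2.
Iterate m_{i+1} = d_i*a_i - m_i, d_{i+1} = (247 - m_{i+1}^2)/d_i, a_{i+1} = floor((a_0 + m_{i+1})/d_{i+1}):
  m_1 = 1*15 - 0 = 15, d_1 = (247 - 15^2)/1 = 22/1 = 22, a_1 = floor((15 + 15)/22) = 1.
  m_2 = 22*1 - 15 = 7, d_2 = (247 - 7^2)/22 = 198/22 = 9, a_2 = floor((15 + 7)/9) = 2.
  m_3 = 9*2 - 7 = 11, d_3 = (247 - 11^2)/9 = 126/9 = 14, a_3 = floor((15 + 11)/14) = 1.
  m_4 = 14*1 - 11 = 3, d_4 = (247 - 3^2)/14 = 238/14 = 17, a_4 = floor((15 + 3)/17) = 1.
  m_5 = 17*1 - 3 = 14, d_5 = (247 - 14^2)/17 = 51/17 = 3, a_5 = floor((15 + 14)/3) = 9.
  m_6 = 3*9 - 14 = 13, d_6 = (247 - 13^2)/3 = 78/3 = 26, a_6 = floor((15 + 13)/26) = 1.
  m_7 = 26*1 - 13 = 13, d_7 = (247 - 13^2)/26 = 78/26 = 3, a_7 = floor((15 + 13)/3) = 9.
  m_8 = 3*9 - 13 = 14, d_8 = (247 - 14^2)/3 = 51/3 = 17, a_8 = floor((15 + 14)/17) = 1.
  m_9 = 17*1 - 14 = 3, d_9 = (247 - 3^2)/17 = 238/17 = 14, a_9 = floor((15 + 3)/14) = 1.
  m_10 = 14*1 - 3 = 11, d_10 = (247 - 11^2)/14 = 126/14 = 9, a_10 = floor((15 + 11)/9) = 2.
  m_11 = 9*2 - 11 = 7, d_11 = (247 - 7^2)/9 = 198/9 = 22, a_11 = floor((15 + 7)/22) = 1.
  m_12 = 22*1 - 7 = 15, d_12 = (247 - 15^2)/22 = 22/22 = 1, a_12 = floor((15 + 15)/1) = 30.
  m_13 = 1*30 - 15 = 15, d_13 = (247 - 15^2)/1 = 22/1 = 22: (m_13, d_13) = (m_1, d_1) = (15, 22), so from here the quotients repeat a_1, ..., a_12; the period length is 12.
So sqrt(247) = [15; (1, 2, 1, 1, 9, 1, 9, 1, 1, 2, 1, 30)] with period length k = 12.
k is even, so the fundamental solution of x^2 - 247y^2 = 1 is (p_{k-1}, q_{k-1}) = (p_11, q_11); compute convergents through index 11.
Convergents (p_i = a_i*p_{i-1} + p_{i-2}, q_i = a_i*q_{i-1} + q_{i-2} with p_{-2}=0, p_{-1}=1, q_{-2}=1, q_{-1}=0):
  i=0: a_0=15, p_0 = 15*1 + 0 = 15, q_0 = 15*0 + 1 = 1.
  i=1: a_1=1, p_1 = 1*15 + 1 = 16, q_1 = 1*1 + 0 = 1.
  i=2: a_2=2, p_2 = 2*16 + 15 = 47, q_2 = 2*1 + 1 = 3.
  i=3: a_3=1, p_3 = 1*47 + 16 = 63, q_3 = 1*3 + 1 = 4.
  i=4: a_4=1, p_4 = 1*63 + 47 = 110, q_4 = 1*4 + 3 = 7.
  i=5: a_5=9, p_5 = 9*110 + 63 = 1053, q_5 = 9*7 + 4 = 67.
  i=6: a_6=1, p_6 = 1*1053 + 110 = 1163, q_6 = 1*67 + 7 = 74.
  i=7: a_7=9, p_7 = 9*1163 + 1053 = 11520, q_7 = 9*74 + 67 = 733.
  i=8: a_8=1, p_8 = 1*11520 + 1163 = 12683, q_8 = 1*733 + 74 = 807.
  i=9: a_9=1, p_9 = 1*12683 + 11520 = 24203, q_9 = 1*807 + 733 = 1540.
  i=10: a_10=2, p_10 = 2*24203 + 12683 = 61089, q_10 = 2*1540 + 807 = 3887.
  i=11: a_11=1, p_11 = 1*61089 + 24203 = 85292, q_11 = 1*3887 + 1540 = 5427.
Check: 85292^2 - 247*5427^2 = 7274725264 - 7274725263 = 1, so (x, y) = (85292, 5427) solves the equation, and by the theorem it is the least positive solution.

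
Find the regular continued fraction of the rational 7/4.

[1; 1, 3]

Run the Euclidean algorithm on 7 and 4; the successive quotients are the partial quotients a_0, a_1, ... (each step inverts the fractional part left over by the previous one):
  7 = 1*4 + 3, so a_0 = 1.
  4 = 1*3 + 1, so a_1 = 1.
  3 = 3*1 + 0, so a_2 = 3.
The remainder reaches 0 after 3 divisions, so the expansion has 3 partial quotients, read off in order.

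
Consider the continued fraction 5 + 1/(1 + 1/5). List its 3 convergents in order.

Using the convergent recurrence p_i = a_i*p_{i-1} + p_{i-2}, q_i = a_i*q_{i-1} + q_{i-2} with p_{-2}=0, p_{-1}=1, q_{-2}=1, q_{-1}=0:
  i=0: a_0=5, p_0 = 5*1 + 0 = 5, q_0 = 5*0 + 1 = 1.
  i=1: a_1=1, p_1 = 1*5 + 1 = 6, q_1 = 1*1 + 0 = 1.
  i=2: a_2=5, p_2 = 5*6 + 5 = 35, q_2 = 5*1 + 1 = 6.

5/1, 6/1, 35/6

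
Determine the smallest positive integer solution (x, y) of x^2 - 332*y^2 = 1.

First expand sqrt(332) as a continued fraction. With x_i = (sqrt(332) + m_i)/d_i and (m_0, d_0) = (0, 1): a_0 = floor(sqrt(332)) = 18, since 18^2 = 324 <= 332 < 361 = 19^2.
Iterate m_{i+1} = d_i*a_i - m_i, d_{i+1} = (332 - m_{i+1}^2)/d_i, a_{i+1} = floor((a_0 + m_{i+1})/d_{i+1}):
  m_1 = 1*18 - 0 = 18, d_1 = (332 - 18^2)/1 = 8/1 = 8, a_1 = floor((18 + 18)/8) = 4.
  m_2 = 8*4 - 18 = 14, d_2 = (332 - 14^2)/8 = 136/8 = 17, a_2 = floor((18 + 14)/17) = 1.
  m_3 = 17*1 - 14 = 3, d_3 = (332 - 3^2)/17 = 323/17 = 19, a_3 = floor((18 + 3)/19) = 1.
  m_4 = 19*1 - 3 = 16, d_4 = (332 - 16^2)/19 = 76/19 = 4, a_4 = floor((18 + 16)/4) = 8.
  m_5 = 4*8 - 16 = 16, d_5 = (332 - 16^2)/4 = 76/4 = 19, a_5 = floor((18 + 16)/19) = 1.
  m_6 = 19*1 - 16 = 3, d_6 = (332 - 3^2)/19 = 323/19 = 17, a_6 = floor((18 + 3)/17) = 1.
  m_7 = 17*1 - 3 = 14, d_7 = (332 - 14^2)/17 = 136/17 = 8, a_7 = floor((18 + 14)/8) = 4.
  m_8 = 8*4 - 14 = 18, d_8 = (332 - 18^2)/8 = 8/8 = 1, a_8 = floor((18 + 18)/1) = 36.
  m_9 = 1*36 - 18 = 18, d_9 = (332 - 18^2)/1 = 8/1 = 8: (m_9, d_9) = (m_1, d_1) = (18, 8), so from here the quotients repeat a_1, ..., a_8; the period length is 8.
So sqrt(332) = [18; (4, 1, 1, 8, 1, 1, 4, 36)] with period length k = 8.
k is even, so the fundamental solution of x^2 - 332y^2 = 1 is (p_{k-1}, q_{k-1}) = (p_7, q_7); compute convergents through index 7.
Convergents (p_i = a_i*p_{i-1} + p_{i-2}, q_i = a_i*q_{i-1} + q_{i-2} with p_{-2}=0, p_{-1}=1, q_{-2}=1, q_{-1}=0):
  i=0: a_0=18, p_0 = 18*1 + 0 = 18, q_0 = 18*0 + 1 = 1.
  i=1: a_1=4, p_1 = 4*18 + 1 = 73, q_1 = 4*1 + 0 = 4.
  i=2: a_2=1, p_2 = 1*73 + 18 = 91, q_2 = 1*4 + 1 = 5.
  i=3: a_3=1, p_3 = 1*91 + 73 = 164, q_3 = 1*5 + 4 = 9.
  i=4: a_4=8, p_4 = 8*164 + 91 = 1403, q_4 = 8*9 + 5 = 77.
  i=5: a_5=1, p_5 = 1*1403 + 164 = 1567, q_5 = 1*77 + 9 = 86.
  i=6: a_6=1, p_6 = 1*1567 + 1403 = 2970, q_6 = 1*86 + 77 = 163.
  i=7: a_7=4, p_7 = 4*2970 + 1567 = 13447, q_7 = 4*163 + 86 = 738.
Check: 13447^2 - 332*738^2 = 180821809 - 180821808 = 1, so (x, y) = (13447, 738) solves the equation, and by the theorem it is the least positive solution.

(x, y) = (13447, 738)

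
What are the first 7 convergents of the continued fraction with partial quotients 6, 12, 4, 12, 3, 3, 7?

Using the convergent recurrence p_i = a_i*p_{i-1} + p_{i-2}, q_i = a_i*q_{i-1} + q_{i-2} with p_{-2}=0, p_{-1}=1, q_{-2}=1, q_{-1}=0:
  i=0: a_0=6, p_0 = 6*1 + 0 = 6, q_0 = 6*0 + 1 = 1.
  i=1: a_1=12, p_1 = 12*6 + 1 = 73, q_1 = 12*1 + 0 = 12.
  i=2: a_2=4, p_2 = 4*73 + 6 = 298, q_2 = 4*12 + 1 = 49.
  i=3: a_3=12, p_3 = 12*298 + 73 = 3649, q_3 = 12*49 + 12 = 600.
  i=4: a_4=3, p_4 = 3*3649 + 298 = 11245, q_4 = 3*600 + 49 = 1849.
  i=5: a_5=3, p_5 = 3*11245 + 3649 = 37384, q_5 = 3*1849 + 600 = 6147.
  i=6: a_6=7, p_6 = 7*37384 + 11245 = 272933, q_6 = 7*6147 + 1849 = 44878.

6/1, 73/12, 298/49, 3649/600, 11245/1849, 37384/6147, 272933/44878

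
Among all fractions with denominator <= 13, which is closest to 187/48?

Expand x = 187/48 as a continued fraction with the Euclidean algorithm:
  187 = 3*48 + 43, so a_0 = 3.
  48 = 1*43 + 5, so a_1 = 1.
  43 = 8*5 + 3, so a_2 = 8.
  5 = 1*3 + 2, so a_3 = 1.
  3 = 1*2 + 1, so a_4 = 1.
  2 = 2*1 + 0, so a_5 = 2.
so x = [3; 1, 8, 1, 1, 2].
Convergents (p_i = a_i*p_{i-1} + p_{i-2}, q_i = a_i*q_{i-1} + q_{i-2} with p_{-2}=0, p_{-1}=1, q_{-2}=1, q_{-1}=0), until the denominator exceeds 13:
  i=0: a_0=3, p_0 = 3*1 + 0 = 3, q_0 = 3*0 + 1 = 1.
  i=1: a_1=1, p_1 = 1*3 + 1 = 4, q_1 = 1*1 + 0 = 1.
  i=2: a_2=8, p_2 = 8*4 + 3 = 35, q_2 = 8*1 + 1 = 9.
  i=3: a_3=1, p_3 = 1*35 + 4 = 39, q_3 = 1*9 + 1 = 10.
  i=4: a_4=1, p_4 = 1*39 + 35 = 74, q_4 = 1*10 + 9 = 19.
q_4 = 19 > 13, so the last convergent with denominator <= 13 is p_3/q_3 = 39/10.
The closest fraction with denominator <= 13 is either p_3/q_3 or the intermediate fraction (k*p_3 + p_2)/(k*q_3 + q_2) with the largest k >= 1 whose denominator stays <= 13; these approach x as k grows, and every other convergent or intermediate fraction in range is farther away.
Largest k: floor((13 - q_2)/q_3) = floor((13 - 9)/10) = 0.
Since k = 0, no intermediate fraction beyond p_3/q_3 has denominator <= 13, so the convergent 39/10 is the closest (its error is |187*10 - 39*48|/(48*10) = 2/480).

39/10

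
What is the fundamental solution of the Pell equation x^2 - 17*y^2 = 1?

(x, y) = (33, 8)

First expand sqrt(17) as a continued fraction. With x_i = (sqrt(17) + m_i)/d_i and (m_0, d_0) = (0, 1): a_0 = floor(sqrt(17)) = 4, since 4^2 = 16 <= 17 < 25 = 5^2.
Iterate m_{i+1} = d_i*a_i - m_i, d_{i+1} = (17 - m_{i+1}^2)/d_i, a_{i+1} = floor((a_0 + m_{i+1})/d_{i+1}):
  m_1 = 1*4 - 0 = 4, d_1 = (17 - 4^2)/1 = 1/1 = 1, a_1 = floor((4 + 4)/1) = 8.
  m_2 = 1*8 - 4 = 4, d_2 = (17 - 4^2)/1 = 1/1 = 1: (m_2, d_2) = (m_1, d_1) = (4, 1), so from here the quotient a_1 repeats; the period length is 1.
So sqrt(17) = [4; (8)] with period length k = 1.
k is odd, so (p_{k-1}, q_{k-1}) only solves x^2 - 17y^2 = -1 and the fundamental solution of x^2 - 17y^2 = 1 is (p_{2k-1}, q_{2k-1}) = (p_1, q_1); compute convergents through index 1, running through the period twice.
Convergents (p_i = a_i*p_{i-1} + p_{i-2}, q_i = a_i*q_{i-1} + q_{i-2} with p_{-2}=0, p_{-1}=1, q_{-2}=1, q_{-1}=0):
  i=0: a_0=4, p_0 = 4*1 + 0 = 4, q_0 = 4*0 + 1 = 1.
  i=1: a_1=8, p_1 = 8*4 + 1 = 33, q_1 = 8*1 + 0 = 8.
Indeed p_0^2 - 17*q_0^2 = 16 - 17 = -1, not +1.
Check: 33^2 - 17*8^2 = 1089 - 1088 = 1, so (x, y) = (33, 8) solves the equation, and by the theorem it is the least positive solution.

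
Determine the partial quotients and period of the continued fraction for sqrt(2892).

[53; (1, 3, 2, 26, 2, 3, 1, 106)]

Write x_i = (sqrt(2892) + m_i)/d_i with (m_0, d_0) = (0, 1). a_0 = floor(sqrt(2892)) = 53, since 53^2 = 2809 <= 2892 < 2916 = 54^2.
Iterate m_{i+1} = d_i*a_i - m_i, d_{i+1} = (2892 - m_{i+1}^2)/d_i, a_{i+1} = floor((a_0 + m_{i+1})/d_{i+1}):
  m_1 = 1*53 - 0 = 53, d_1 = (2892 - 53^2)/1 = 83/1 = 83, a_1 = floor((53 + 53)/83) = 1.
  m_2 = 83*1 - 53 = 30, d_2 = (2892 - 30^2)/83 = 1992/83 = 24, a_2 = floor((53 + 30)/24) = 3.
  m_3 = 24*3 - 30 = 42, d_3 = (2892 - 42^2)/24 = 1128/24 = 47, a_3 = floor((53 + 42)/47) = 2.
  m_4 = 47*2 - 42 = 52, d_4 = (2892 - 52^2)/47 = 188/47 = 4, a_4 = floor((53 + 52)/4) = 26.
  m_5 = 4*26 - 52 = 52, d_5 = (2892 - 52^2)/4 = 188/4 = 47, a_5 = floor((53 + 52)/47) = 2.
  m_6 = 47*2 - 52 = 42, d_6 = (2892 - 42^2)/47 = 1128/47 = 24, a_6 = floor((53 + 42)/24) = 3.
  m_7 = 24*3 - 42 = 30, d_7 = (2892 - 30^2)/24 = 1992/24 = 83, a_7 = floor((53 + 30)/83) = 1.
  m_8 = 83*1 - 30 = 53, d_8 = (2892 - 53^2)/83 = 83/83 = 1, a_8 = floor((53 + 53)/1) = 106.
  m_9 = 1*106 - 53 = 53, d_9 = (2892 - 53^2)/1 = 83/1 = 83: (m_9, d_9) = (m_1, d_1) = (53, 83), so from here the quotients repeat a_1, ..., a_8; the period length is 8.
Hence the expansion of sqrt(2892) is a_0 = 53 followed by the repeating block 1, 3, 2, 26, 2, 3, 1, 106 (period 8).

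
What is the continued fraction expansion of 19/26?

[0; 1, 2, 1, 2, 2]

Run the Euclidean algorithm on 19 and 26; the successive quotients are the partial quotients a_0, a_1, ... (each step inverts the fractional part left over by the previous one):
  19 = 0*26 + 19, so a_0 = 0.
  26 = 1*19 + 7, so a_1 = 1.
  19 = 2*7 + 5, so a_2 = 2.
  7 = 1*5 + 2, so a_3 = 1.
  5 = 2*2 + 1, so a_4 = 2.
  2 = 2*1 + 0, so a_5 = 2.
The remainder reaches 0 after 6 divisions, so the expansion has 6 partial quotients, read off in order.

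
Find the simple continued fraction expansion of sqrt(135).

Write x_i = (sqrt(135) + m_i)/d_i with (m_0, d_0) = (0, 1). a_0 = floor(sqrt(135)) = 11, since 11^2 = 121 <= 135 < 144 = 12^2.
Iterate m_{i+1} = d_i*a_i - m_i, d_{i+1} = (135 - m_{i+1}^2)/d_i, a_{i+1} = floor((a_0 + m_{i+1})/d_{i+1}):
  m_1 = 1*11 - 0 = 11, d_1 = (135 - 11^2)/1 = 14/1 = 14, a_1 = floor((11 + 11)/14) = 1.
  m_2 = 14*1 - 11 = 3, d_2 = (135 - 3^2)/14 = 126/14 = 9, a_2 = floor((11 + 3)/9) = 1.
  m_3 = 9*1 - 3 = 6, d_3 = (135 - 6^2)/9 = 99/9 = 11, a_3 = floor((11 + 6)/11) = 1.
  m_4 = 11*1 - 6 = 5, d_4 = (135 - 5^2)/11 = 110/11 = 10, a_4 = floor((11 + 5)/10) = 1.
  m_5 = 10*1 - 5 = 5, d_5 = (135 - 5^2)/10 = 110/10 = 11, a_5 = floor((11 + 5)/11) = 1.
  m_6 = 11*1 - 5 = 6, d_6 = (135 - 6^2)/11 = 99/11 = 9, a_6 = floor((11 + 6)/9) = 1.
  m_7 = 9*1 - 6 = 3, d_7 = (135 - 3^2)/9 = 126/9 = 14, a_7 = floor((11 + 3)/14) = 1.
  m_8 = 14*1 - 3 = 11, d_8 = (135 - 11^2)/14 = 14/14 = 1, a_8 = floor((11 + 11)/1) = 22.
  m_9 = 1*22 - 11 = 11, d_9 = (135 - 11^2)/1 = 14/1 = 14: (m_9, d_9) = (m_1, d_1) = (11, 14), so from here the quotients repeat a_1, ..., a_8; the period length is 8.
Hence the expansion of sqrt(135) is a_0 = 11 followed by the repeating block 1, 1, 1, 1, 1, 1, 1, 22 (period 8).

[11; (1, 1, 1, 1, 1, 1, 1, 22)]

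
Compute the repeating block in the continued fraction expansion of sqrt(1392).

[37; (3, 4, 3, 74)]

Write x_i = (sqrt(1392) + m_i)/d_i with (m_0, d_0) = (0, 1). a_0 = floor(sqrt(1392)) = 37, since 37^2 = 1369 <= 1392 < 1444 = 38^2.
Iterate m_{i+1} = d_i*a_i - m_i, d_{i+1} = (1392 - m_{i+1}^2)/d_i, a_{i+1} = floor((a_0 + m_{i+1})/d_{i+1}):
  m_1 = 1*37 - 0 = 37, d_1 = (1392 - 37^2)/1 = 23/1 = 23, a_1 = floor((37 + 37)/23) = 3.
  m_2 = 23*3 - 37 = 32, d_2 = (1392 - 32^2)/23 = 368/23 = 16, a_2 = floor((37 + 32)/16) = 4.
  m_3 = 16*4 - 32 = 32, d_3 = (1392 - 32^2)/16 = 368/16 = 23, a_3 = floor((37 + 32)/23) = 3.
  m_4 = 23*3 - 32 = 37, d_4 = (1392 - 37^2)/23 = 23/23 = 1, a_4 = floor((37 + 37)/1) = 74.
  m_5 = 1*74 - 37 = 37, d_5 = (1392 - 37^2)/1 = 23/1 = 23: (m_5, d_5) = (m_1, d_1) = (37, 23), so from here the quotients repeat a_1, ..., a_4; the period length is 4.
Hence the expansion of sqrt(1392) is a_0 = 37 followed by the repeating block 3, 4, 3, 74 (period 4).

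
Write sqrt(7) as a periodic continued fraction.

Write x_i = (sqrt(7) + m_i)/d_i with (m_0, d_0) = (0, 1). a_0 = floor(sqrt(7)) = 2, since 2^2 = 4 <= 7 < 9 = 3^2.
Iterate m_{i+1} = d_i*a_i - m_i, d_{i+1} = (7 - m_{i+1}^2)/d_i, a_{i+1} = floor((a_0 + m_{i+1})/d_{i+1}):
  m_1 = 1*2 - 0 = 2, d_1 = (7 - 2^2)/1 = 3/1 = 3, a_1 = floor((2 + 2)/3) = 1.
  m_2 = 3*1 - 2 = 1, d_2 = (7 - 1^2)/3 = 6/3 = 2, a_2 = floor((2 + 1)/2) = 1.
  m_3 = 2*1 - 1 = 1, d_3 = (7 - 1^2)/2 = 6/2 = 3, a_3 = floor((2 + 1)/3) = 1.
  m_4 = 3*1 - 1 = 2, d_4 = (7 - 2^2)/3 = 3/3 = 1, a_4 = floor((2 + 2)/1) = 4.
  m_5 = 1*4 - 2 = 2, d_5 = (7 - 2^2)/1 = 3/1 = 3: (m_5, d_5) = (m_1, d_1) = (2, 3), so from here the quotients repeat a_1, ..., a_4; the period length is 4.
Hence the expansion of sqrt(7) is a_0 = 2 followed by the repeating block 1, 1, 1, 4 (period 4).

[2; (1, 1, 1, 4)]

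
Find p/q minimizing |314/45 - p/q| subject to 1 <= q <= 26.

Expand x = 314/45 as a continued fraction with the Euclidean algorithm:
  314 = 6*45 + 44, so a_0 = 6.
  45 = 1*44 + 1, so a_1 = 1.
  44 = 44*1 + 0, so a_2 = 44.
so x = [6; 1, 44].
Convergents (p_i = a_i*p_{i-1} + p_{i-2}, q_i = a_i*q_{i-1} + q_{i-2} with p_{-2}=0, p_{-1}=1, q_{-2}=1, q_{-1}=0), until the denominator exceeds 26:
  i=0: a_0=6, p_0 = 6*1 + 0 = 6, q_0 = 6*0 + 1 = 1.
  i=1: a_1=1, p_1 = 1*6 + 1 = 7, q_1 = 1*1 + 0 = 1.
  i=2: a_2=44, p_2 = 44*7 + 6 = 314, q_2 = 44*1 + 1 = 45.
q_2 = 45 > 26, so the last convergent with denominator <= 26 is p_1/q_1 = 7/1.
The closest fraction with denominator <= 26 is either p_1/q_1 or the intermediate fraction (k*p_1 + p_0)/(k*q_1 + q_0) with the largest k >= 1 whose denominator stays <= 26; these approach x as k grows, and every other convergent or intermediate fraction in range is farther away.
Largest k: floor((26 - q_0)/q_1) = floor((26 - 1)/1) = 25.
That gives (25*7 + 6)/(25*1 + 1) = 181/26.
Compare the errors: |x - 7/1| = |314*1 - 7*45|/(45*1) = 1/45, and |x - 181/26| = |314*26 - 181*45|/(45*26) = 19/1170.
Cross-multiplying, 19*45 = 855 < 1170 = 1*1170, so 19/1170 is smaller: the intermediate fraction 181/26 is closer to x than 7/1.

181/26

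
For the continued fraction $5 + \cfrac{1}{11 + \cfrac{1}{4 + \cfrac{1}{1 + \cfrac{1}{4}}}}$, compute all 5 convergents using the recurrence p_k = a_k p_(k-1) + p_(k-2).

Using the convergent recurrence p_i = a_i*p_{i-1} + p_{i-2}, q_i = a_i*q_{i-1} + q_{i-2} with p_{-2}=0, p_{-1}=1, q_{-2}=1, q_{-1}=0:
  i=0: a_0=5, p_0 = 5*1 + 0 = 5, q_0 = 5*0 + 1 = 1.
  i=1: a_1=11, p_1 = 11*5 + 1 = 56, q_1 = 11*1 + 0 = 11.
  i=2: a_2=4, p_2 = 4*56 + 5 = 229, q_2 = 4*11 + 1 = 45.
  i=3: a_3=1, p_3 = 1*229 + 56 = 285, q_3 = 1*45 + 11 = 56.
  i=4: a_4=4, p_4 = 4*285 + 229 = 1369, q_4 = 4*56 + 45 = 269.

5/1, 56/11, 229/45, 285/56, 1369/269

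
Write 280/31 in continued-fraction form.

[9; 31]

Run the Euclidean algorithm on 280 and 31; the successive quotients are the partial quotients a_0, a_1, ... (each step inverts the fractional part left over by the previous one):
  280 = 9*31 + 1, so a_0 = 9.
  31 = 31*1 + 0, so a_1 = 31.
The remainder reaches 0 after 2 divisions, so the expansion has 2 partial quotients, read off in order.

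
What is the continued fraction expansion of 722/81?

[8; 1, 10, 1, 1, 3]

Run the Euclidean algorithm on 722 and 81; the successive quotients are the partial quotients a_0, a_1, ... (each step inverts the fractional part left over by the previous one):
  722 = 8*81 + 74, so a_0 = 8.
  81 = 1*74 + 7, so a_1 = 1.
  74 = 10*7 + 4, so a_2 = 10.
  7 = 1*4 + 3, so a_3 = 1.
  4 = 1*3 + 1, so a_4 = 1.
  3 = 3*1 + 0, so a_5 = 3.
The remainder reaches 0 after 6 divisions, so the expansion has 6 partial quotients, read off in order.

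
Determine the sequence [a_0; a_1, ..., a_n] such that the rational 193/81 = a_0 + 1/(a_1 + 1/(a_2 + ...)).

Run the Euclidean algorithm on 193 and 81; the successive quotients are the partial quotients a_0, a_1, ... (each step inverts the fractional part left over by the previous one):
  193 = 2*81 + 31, so a_0 = 2.
  81 = 2*31 + 19, so a_1 = 2.
  31 = 1*19 + 12, so a_2 = 1.
  19 = 1*12 + 7, so a_3 = 1.
  12 = 1*7 + 5, so a_4 = 1.
  7 = 1*5 + 2, so a_5 = 1.
  5 = 2*2 + 1, so a_6 = 2.
  2 = 2*1 + 0, so a_7 = 2.
The remainder reaches 0 after 8 divisions, so the expansion has 8 partial quotients, read off in order.

[2; 2, 1, 1, 1, 1, 2, 2]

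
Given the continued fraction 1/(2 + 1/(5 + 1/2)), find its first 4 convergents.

Using the convergent recurrence p_i = a_i*p_{i-1} + p_{i-2}, q_i = a_i*q_{i-1} + q_{i-2} with p_{-2}=0, p_{-1}=1, q_{-2}=1, q_{-1}=0:
  i=0: a_0=0, p_0 = 0*1 + 0 = 0, q_0 = 0*0 + 1 = 1.
  i=1: a_1=2, p_1 = 2*0 + 1 = 1, q_1 = 2*1 + 0 = 2.
  i=2: a_2=5, p_2 = 5*1 + 0 = 5, q_2 = 5*2 + 1 = 11.
  i=3: a_3=2, p_3 = 2*5 + 1 = 11, q_3 = 2*11 + 2 = 24.

0/1, 1/2, 5/11, 11/24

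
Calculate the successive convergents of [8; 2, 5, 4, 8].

Using the convergent recurrence p_i = a_i*p_{i-1} + p_{i-2}, q_i = a_i*q_{i-1} + q_{i-2} with p_{-2}=0, p_{-1}=1, q_{-2}=1, q_{-1}=0:
  i=0: a_0=8, p_0 = 8*1 + 0 = 8, q_0 = 8*0 + 1 = 1.
  i=1: a_1=2, p_1 = 2*8 + 1 = 17, q_1 = 2*1 + 0 = 2.
  i=2: a_2=5, p_2 = 5*17 + 8 = 93, q_2 = 5*2 + 1 = 11.
  i=3: a_3=4, p_3 = 4*93 + 17 = 389, q_3 = 4*11 + 2 = 46.
  i=4: a_4=8, p_4 = 8*389 + 93 = 3205, q_4 = 8*46 + 11 = 379.

8/1, 17/2, 93/11, 389/46, 3205/379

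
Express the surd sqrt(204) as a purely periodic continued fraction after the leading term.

Write x_i = (sqrt(204) + m_i)/d_i with (m_0, d_0) = (0, 1). a_0 = floor(sqrt(204)) = 14, since 14^2 = 196 <= 204 < 225 = 15^2.
Iterate m_{i+1} = d_i*a_i - m_i, d_{i+1} = (204 - m_{i+1}^2)/d_i, a_{i+1} = floor((a_0 + m_{i+1})/d_{i+1}):
  m_1 = 1*14 - 0 = 14, d_1 = (204 - 14^2)/1 = 8/1 = 8, a_1 = floor((14 + 14)/8) = 3.
  m_2 = 8*3 - 14 = 10, d_2 = (204 - 10^2)/8 = 104/8 = 13, a_2 = floor((14 + 10)/13) = 1.
  m_3 = 13*1 - 10 = 3, d_3 = (204 - 3^2)/13 = 195/13 = 15, a_3 = floor((14 + 3)/15) = 1.
  m_4 = 15*1 - 3 = 12, d_4 = (204 - 12^2)/15 = 60/15 = 4, a_4 = floor((14 + 12)/4) = 6.
  m_5 = 4*6 - 12 = 12, d_5 = (204 - 12^2)/4 = 60/4 = 15, a_5 = floor((14 + 12)/15) = 1.
  m_6 = 15*1 - 12 = 3, d_6 = (204 - 3^2)/15 = 195/15 = 13, a_6 = floor((14 + 3)/13) = 1.
  m_7 = 13*1 - 3 = 10, d_7 = (204 - 10^2)/13 = 104/13 = 8, a_7 = floor((14 + 10)/8) = 3.
  m_8 = 8*3 - 10 = 14, d_8 = (204 - 14^2)/8 = 8/8 = 1, a_8 = floor((14 + 14)/1) = 28.
  m_9 = 1*28 - 14 = 14, d_9 = (204 - 14^2)/1 = 8/1 = 8: (m_9, d_9) = (m_1, d_1) = (14, 8), so from here the quotients repeat a_1, ..., a_8; the period length is 8.
Hence the expansion of sqrt(204) is a_0 = 14 followed by the repeating block 3, 1, 1, 6, 1, 1, 3, 28 (period 8).

[14; (3, 1, 1, 6, 1, 1, 3, 28)]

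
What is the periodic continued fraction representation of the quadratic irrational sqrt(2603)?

[51; (51, 102)]

Write x_i = (sqrt(2603) + m_i)/d_i with (m_0, d_0) = (0, 1). a_0 = floor(sqrt(2603)) = 51, since 51^2 = 2601 <= 2603 < 2704 = 52^2.
Iterate m_{i+1} = d_i*a_i - m_i, d_{i+1} = (2603 - m_{i+1}^2)/d_i, a_{i+1} = floor((a_0 + m_{i+1})/d_{i+1}):
  m_1 = 1*51 - 0 = 51, d_1 = (2603 - 51^2)/1 = 2/1 = 2, a_1 = floor((51 + 51)/2) = 51.
  m_2 = 2*51 - 51 = 51, d_2 = (2603 - 51^2)/2 = 2/2 = 1, a_2 = floor((51 + 51)/1) = 102.
  m_3 = 1*102 - 51 = 51, d_3 = (2603 - 51^2)/1 = 2/1 = 2: (m_3, d_3) = (m_1, d_1) = (51, 2), so from here the quotients repeat a_1, a_2; the period length is 2.
Hence the expansion of sqrt(2603) is a_0 = 51 followed by the repeating block 51, 102 (period 2).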